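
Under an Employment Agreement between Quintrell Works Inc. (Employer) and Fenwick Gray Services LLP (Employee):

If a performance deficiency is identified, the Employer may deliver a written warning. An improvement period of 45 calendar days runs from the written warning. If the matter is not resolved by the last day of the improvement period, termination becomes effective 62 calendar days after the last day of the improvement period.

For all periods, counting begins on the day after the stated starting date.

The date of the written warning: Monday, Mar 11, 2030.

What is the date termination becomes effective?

Jun 26, 2030

The last day of the improvement period: Mar 11, 2030 + 45 days = Apr 25, 2030.
Adding 62 calendar days to Apr 25, 2030 gives Jun 26, 2030, which is the date termination becomes effective.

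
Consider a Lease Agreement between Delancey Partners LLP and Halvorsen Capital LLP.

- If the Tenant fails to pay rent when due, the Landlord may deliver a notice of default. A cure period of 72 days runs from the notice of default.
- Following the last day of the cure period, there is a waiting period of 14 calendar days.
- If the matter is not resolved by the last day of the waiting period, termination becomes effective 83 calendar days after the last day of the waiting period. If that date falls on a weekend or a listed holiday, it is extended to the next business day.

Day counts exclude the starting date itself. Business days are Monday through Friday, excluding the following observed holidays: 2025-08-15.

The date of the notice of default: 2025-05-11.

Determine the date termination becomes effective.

The last day of the cure period: 2025-05-11 + 72 days = 2025-07-22.
The last day of the waiting period: 14 calendar days after 2025-07-22 is 2025-08-05.
The date termination becomes effective: 83 calendar days after 2025-08-05 is 2025-10-27. 2025-10-27 is a Monday and is not a listed holiday, so no roll-forward applies.

2025-10-27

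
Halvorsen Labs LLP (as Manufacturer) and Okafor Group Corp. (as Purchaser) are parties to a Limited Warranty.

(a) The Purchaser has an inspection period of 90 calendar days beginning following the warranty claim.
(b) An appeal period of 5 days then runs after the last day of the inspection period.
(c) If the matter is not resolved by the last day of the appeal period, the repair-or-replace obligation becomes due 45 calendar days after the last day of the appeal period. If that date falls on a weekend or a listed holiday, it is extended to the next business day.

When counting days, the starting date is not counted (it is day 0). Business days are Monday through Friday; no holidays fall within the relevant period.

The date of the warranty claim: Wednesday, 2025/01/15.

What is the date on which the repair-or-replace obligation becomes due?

Adding 90 calendar days to 2025/01/15 gives 2025/04/15, which is the last day of the inspection period.
The last day of the appeal period: 5 calendar days after 2025/04/15 is 2025/04/20.
The date on which the repair-or-replace obligation becomes due: 45 calendar days after 2025/04/20 is 2025/06/04. 2025/06/04 is a Wednesday, so no roll-forward applies.

2025/06/04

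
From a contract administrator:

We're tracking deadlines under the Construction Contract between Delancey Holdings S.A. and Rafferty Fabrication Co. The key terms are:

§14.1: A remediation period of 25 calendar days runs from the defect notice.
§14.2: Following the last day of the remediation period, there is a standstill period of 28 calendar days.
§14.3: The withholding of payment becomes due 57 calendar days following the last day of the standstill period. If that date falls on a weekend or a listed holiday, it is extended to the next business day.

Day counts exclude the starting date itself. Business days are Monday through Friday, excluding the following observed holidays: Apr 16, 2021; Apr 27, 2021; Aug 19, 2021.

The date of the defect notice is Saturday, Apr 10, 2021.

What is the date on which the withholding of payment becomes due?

The last day of the remediation period: 25 calendar days after Apr 10, 2021 is May 5, 2021.
The last day of the standstill period: 28 calendar days after May 5, 2021 is Jun 2, 2021.
The date on which the withholding of payment becomes due: Jun 2, 2021 + 57 days = Jul 29, 2021. Jul 29, 2021 is a Thursday and is not a listed holiday, so no roll-forward applies.

Jul 29, 2021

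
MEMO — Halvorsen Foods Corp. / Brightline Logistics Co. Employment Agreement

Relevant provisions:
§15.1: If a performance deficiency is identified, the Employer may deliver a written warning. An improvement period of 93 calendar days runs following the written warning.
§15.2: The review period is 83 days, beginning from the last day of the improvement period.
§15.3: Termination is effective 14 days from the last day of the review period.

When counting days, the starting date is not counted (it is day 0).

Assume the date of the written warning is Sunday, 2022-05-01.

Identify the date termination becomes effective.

The last day of the improvement period: 2022-05-01 + 93 days = 2022-08-02.
The last day of the review period: 83 calendar days after 2022-08-02 is 2022-10-24.
The date termination becomes effective: 2022-10-24 + 14 days = 2022-11-07.

2022-11-07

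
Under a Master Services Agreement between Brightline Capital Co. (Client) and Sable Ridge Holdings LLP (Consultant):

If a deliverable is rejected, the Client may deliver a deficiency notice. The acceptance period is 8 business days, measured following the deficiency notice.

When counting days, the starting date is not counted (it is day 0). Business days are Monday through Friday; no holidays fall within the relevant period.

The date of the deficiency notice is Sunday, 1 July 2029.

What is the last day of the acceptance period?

11 July 2029

From Sunday, 1 July 2029, 8 business days (Jul 2, Jul 3, Jul 4, Jul 5, Jul 6, Jul 9, Jul 10, Jul 11, skipping weekends) brings us to Wednesday, 11 July 2029, which is the last day of the acceptance period.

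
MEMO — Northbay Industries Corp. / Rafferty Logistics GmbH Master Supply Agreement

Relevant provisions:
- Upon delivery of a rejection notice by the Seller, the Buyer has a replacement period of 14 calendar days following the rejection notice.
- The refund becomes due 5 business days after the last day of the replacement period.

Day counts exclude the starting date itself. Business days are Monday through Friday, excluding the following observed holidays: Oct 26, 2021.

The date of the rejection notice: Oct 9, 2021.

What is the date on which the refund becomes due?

The last day of the replacement period: Oct 9, 2021 + 14 days = Oct 23, 2021.
From Saturday, Oct 23, 2021, 5 business days (Oct 25, Oct 27, Oct 28, Oct 29, Nov 1, skipping weekends and the listed holiday on Oct 26) brings us to Monday, Nov 1, 2021, which is the date on which the refund becomes due.

Nov 1, 2021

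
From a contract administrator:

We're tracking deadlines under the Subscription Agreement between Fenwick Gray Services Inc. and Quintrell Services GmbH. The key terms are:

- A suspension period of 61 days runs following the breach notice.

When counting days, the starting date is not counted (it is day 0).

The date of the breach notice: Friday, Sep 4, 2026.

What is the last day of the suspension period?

Adding 61 calendar days to Sep 4, 2026 gives Nov 4, 2026, which is the last day of the suspension period.

Nov 4, 2026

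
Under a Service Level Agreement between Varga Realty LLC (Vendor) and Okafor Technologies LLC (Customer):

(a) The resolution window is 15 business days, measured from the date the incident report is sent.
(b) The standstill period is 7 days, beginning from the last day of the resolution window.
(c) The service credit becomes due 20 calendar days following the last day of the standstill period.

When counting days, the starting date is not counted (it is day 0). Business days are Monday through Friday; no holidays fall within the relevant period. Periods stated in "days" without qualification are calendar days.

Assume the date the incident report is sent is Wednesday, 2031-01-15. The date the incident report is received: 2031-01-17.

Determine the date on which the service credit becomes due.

The last day of the resolution window: 15 business days after Wednesday, 2031-01-15, skipping weekends — Jan 16, Jan 17, Jan 20, Jan 21, …, Feb 3, Feb 4, Feb 5 — lands on Wednesday, 2031-02-05.
Adding 7 calendar days to 2031-02-05 gives 2031-02-12, which is the last day of the standstill period.
The date on which the service credit becomes due: 2031-02-12 + 20 days = 2031-03-04.

2031-03-04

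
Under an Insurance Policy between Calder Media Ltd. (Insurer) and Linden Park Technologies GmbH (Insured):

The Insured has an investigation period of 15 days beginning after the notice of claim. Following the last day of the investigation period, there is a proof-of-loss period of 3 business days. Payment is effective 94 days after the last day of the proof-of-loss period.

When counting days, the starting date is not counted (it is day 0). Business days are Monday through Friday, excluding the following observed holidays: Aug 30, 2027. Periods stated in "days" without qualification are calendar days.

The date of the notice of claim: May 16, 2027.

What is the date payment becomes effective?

The last day of the investigation period: 15 calendar days after May 16, 2027 is May 31, 2027.
The last day of the proof-of-loss period: 3 business days after Monday, May 31, 2027, skipping weekends — Jun 1, Jun 2, Jun 3 — lands on Thursday, Jun 3, 2027.
The date payment becomes effective: Jun 3, 2027 + 94 days = Sep 5, 2027.

Sep 5, 2027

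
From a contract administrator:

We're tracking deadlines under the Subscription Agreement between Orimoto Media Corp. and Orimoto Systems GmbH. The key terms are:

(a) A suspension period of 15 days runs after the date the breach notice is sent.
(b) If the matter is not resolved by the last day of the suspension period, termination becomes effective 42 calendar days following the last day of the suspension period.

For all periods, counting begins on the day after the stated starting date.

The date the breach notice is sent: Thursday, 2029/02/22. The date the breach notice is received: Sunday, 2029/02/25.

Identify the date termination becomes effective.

2029/04/20

The last day of the suspension period: 2029/02/22 + 15 days = 2029/03/09.
Adding 42 calendar days to 2029/03/09 gives 2029/04/20, which is the date termination becomes effective.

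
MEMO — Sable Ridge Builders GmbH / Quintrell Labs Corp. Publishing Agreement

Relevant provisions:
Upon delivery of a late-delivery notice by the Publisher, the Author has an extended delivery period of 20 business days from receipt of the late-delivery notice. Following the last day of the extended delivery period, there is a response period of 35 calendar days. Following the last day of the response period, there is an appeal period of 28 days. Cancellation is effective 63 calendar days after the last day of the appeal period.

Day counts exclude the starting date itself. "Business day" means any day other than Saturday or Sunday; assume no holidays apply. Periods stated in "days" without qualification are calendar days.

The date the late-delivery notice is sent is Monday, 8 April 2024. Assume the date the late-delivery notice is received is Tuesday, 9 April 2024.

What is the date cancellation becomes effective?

From Tuesday, 9 April 2024, 20 business days (Apr 10, Apr 11, Apr 12, Apr 15, …, May 3, May 6, May 7, skipping weekends) brings us to Tuesday, 7 May 2024, which is the last day of the extended delivery period.
Adding 35 calendar days to 7 May 2024 gives 11 June 2024, which is the last day of the response period.
Adding 28 calendar days to 11 June 2024 gives 9 July 2024, which is the last day of the appeal period.
The date cancellation becomes effective: 63 calendar days after 9 July 2024 is 10 September 2024.

10 September 2024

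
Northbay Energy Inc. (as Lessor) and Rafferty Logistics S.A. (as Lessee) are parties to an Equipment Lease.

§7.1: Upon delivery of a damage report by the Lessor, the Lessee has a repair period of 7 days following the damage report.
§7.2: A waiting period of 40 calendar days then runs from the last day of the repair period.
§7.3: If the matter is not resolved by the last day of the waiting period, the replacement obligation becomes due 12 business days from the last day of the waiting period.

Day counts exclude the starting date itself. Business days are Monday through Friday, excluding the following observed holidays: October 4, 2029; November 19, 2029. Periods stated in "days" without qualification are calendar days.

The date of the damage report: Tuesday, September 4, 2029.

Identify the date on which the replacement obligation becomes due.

November 6, 2029

The last day of the repair period: September 4, 2029 + 7 days = September 11, 2029.
The last day of the waiting period: 40 calendar days after September 11, 2029 is October 21, 2029.
The date on which the replacement obligation becomes due: 12 business days after Sunday, October 21, 2029, skipping weekends — Oct 22, Oct 23, Oct 24, Oct 25, …, Nov 2, Nov 5, Nov 6 — lands on Tuesday, November 6, 2029.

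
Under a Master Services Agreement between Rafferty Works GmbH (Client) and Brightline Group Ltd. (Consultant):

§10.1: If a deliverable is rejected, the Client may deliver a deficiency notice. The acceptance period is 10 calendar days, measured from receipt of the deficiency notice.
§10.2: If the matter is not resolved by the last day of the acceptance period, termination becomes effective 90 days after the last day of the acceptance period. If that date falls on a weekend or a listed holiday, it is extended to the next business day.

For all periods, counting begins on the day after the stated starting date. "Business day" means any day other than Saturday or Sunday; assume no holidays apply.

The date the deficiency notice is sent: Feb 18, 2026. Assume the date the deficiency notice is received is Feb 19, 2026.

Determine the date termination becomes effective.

Jun 1, 2026

Adding 10 calendar days to Feb 19, 2026 gives Mar 1, 2026, which is the last day of the acceptance period.
The date termination becomes effective: 90 calendar days after Mar 1, 2026 is May 30, 2026. That falls on a Saturday, so it rolls to the next business day, Monday, Jun 1, 2026.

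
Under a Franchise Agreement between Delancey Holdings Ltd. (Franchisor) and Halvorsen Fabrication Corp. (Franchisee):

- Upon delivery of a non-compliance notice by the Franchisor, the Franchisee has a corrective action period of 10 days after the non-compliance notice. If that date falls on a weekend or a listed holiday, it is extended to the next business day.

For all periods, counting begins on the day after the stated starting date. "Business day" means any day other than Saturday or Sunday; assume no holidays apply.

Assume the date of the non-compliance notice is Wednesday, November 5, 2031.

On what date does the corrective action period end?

The last day of the corrective action period: November 5, 2031 + 10 days = November 15, 2031. That falls on a Saturday, so it rolls to the next business day, Monday, November 17, 2031.

November 17, 2031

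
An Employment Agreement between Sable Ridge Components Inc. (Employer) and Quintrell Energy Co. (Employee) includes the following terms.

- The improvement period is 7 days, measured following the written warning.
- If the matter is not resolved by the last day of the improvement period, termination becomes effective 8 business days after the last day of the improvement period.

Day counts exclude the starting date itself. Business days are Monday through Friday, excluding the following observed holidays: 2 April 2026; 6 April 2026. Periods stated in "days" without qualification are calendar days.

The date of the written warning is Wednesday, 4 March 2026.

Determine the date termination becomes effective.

23 March 2026

The last day of the improvement period: 7 calendar days after 4 March 2026 is 11 March 2026.
From Wednesday, 11 March 2026, 8 business days (Mar 12, Mar 13, Mar 16, Mar 17, Mar 18, Mar 19, Mar 20, Mar 23, skipping weekends) brings us to Monday, 23 March 2026, which is the date termination becomes effective.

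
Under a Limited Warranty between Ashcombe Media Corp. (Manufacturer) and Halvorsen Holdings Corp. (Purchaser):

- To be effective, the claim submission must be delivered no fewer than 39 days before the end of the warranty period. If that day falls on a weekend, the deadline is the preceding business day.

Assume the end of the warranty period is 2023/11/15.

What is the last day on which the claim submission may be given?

2023/10/06

2023/11/15 minus 39 days is 2023/10/07. That is a Saturday, so the deadline moves back to Friday, 2023/10/06.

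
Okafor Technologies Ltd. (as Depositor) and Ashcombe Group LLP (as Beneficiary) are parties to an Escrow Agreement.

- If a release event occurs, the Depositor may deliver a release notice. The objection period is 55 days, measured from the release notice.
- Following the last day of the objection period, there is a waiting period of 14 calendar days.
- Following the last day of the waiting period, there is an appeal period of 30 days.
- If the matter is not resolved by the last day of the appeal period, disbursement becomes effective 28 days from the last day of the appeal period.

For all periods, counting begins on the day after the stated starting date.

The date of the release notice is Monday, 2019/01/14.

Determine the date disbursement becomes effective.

2019/05/21

Adding 55 calendar days to 2019/01/14 gives 2019/03/10, which is the last day of the objection period.
The last day of the waiting period: 2019/03/10 + 14 days = 2019/03/24.
Adding 30 calendar days to 2019/03/24 gives 2019/04/23, which is the last day of the appeal period.
Adding 28 calendar days to 2019/04/23 gives 2019/05/21, which is the date disbursement becomes effective.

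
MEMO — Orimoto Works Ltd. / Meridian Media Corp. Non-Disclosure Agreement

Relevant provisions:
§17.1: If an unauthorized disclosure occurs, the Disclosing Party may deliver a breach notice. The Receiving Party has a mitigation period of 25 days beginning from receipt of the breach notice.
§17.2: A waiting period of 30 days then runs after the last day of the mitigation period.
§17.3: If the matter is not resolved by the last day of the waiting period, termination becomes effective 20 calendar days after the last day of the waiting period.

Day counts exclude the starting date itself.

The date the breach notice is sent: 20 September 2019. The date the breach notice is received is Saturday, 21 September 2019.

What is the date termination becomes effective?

5 December 2019

The last day of the mitigation period: 21 September 2019 + 25 days = 16 October 2019.
The last day of the waiting period: 16 October 2019 + 30 days = 15 November 2019.
The date termination becomes effective: 20 calendar days after 15 November 2019 is 5 December 2019.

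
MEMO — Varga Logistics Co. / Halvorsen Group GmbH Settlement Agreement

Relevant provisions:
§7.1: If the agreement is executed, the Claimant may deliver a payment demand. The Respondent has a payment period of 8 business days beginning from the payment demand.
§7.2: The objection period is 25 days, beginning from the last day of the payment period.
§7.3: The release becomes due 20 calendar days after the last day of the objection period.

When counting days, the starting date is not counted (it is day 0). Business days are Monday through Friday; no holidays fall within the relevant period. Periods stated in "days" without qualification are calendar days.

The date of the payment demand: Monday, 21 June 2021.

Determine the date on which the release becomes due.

The last day of the payment period: 8 business days after Monday, 21 June 2021, skipping weekends — Jun 22, Jun 23, Jun 24, Jun 25, Jun 28, Jun 29, Jun 30, Jul 1 — lands on Thursday, 1 July 2021.
The last day of the objection period: 25 calendar days after 1 July 2021 is 26 July 2021.
Adding 20 calendar days to 26 July 2021 gives 15 August 2021, which is the date on which the release becomes due.

15 August 2021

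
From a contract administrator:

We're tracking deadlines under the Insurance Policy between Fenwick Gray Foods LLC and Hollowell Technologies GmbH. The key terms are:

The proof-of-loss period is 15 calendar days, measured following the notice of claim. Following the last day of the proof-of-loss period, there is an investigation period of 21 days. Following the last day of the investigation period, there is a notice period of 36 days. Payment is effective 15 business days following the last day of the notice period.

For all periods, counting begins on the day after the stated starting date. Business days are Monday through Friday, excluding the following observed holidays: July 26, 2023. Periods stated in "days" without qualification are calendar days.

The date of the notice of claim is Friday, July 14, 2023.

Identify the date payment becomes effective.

October 13, 2023

Adding 15 calendar days to July 14, 2023 gives July 29, 2023, which is the last day of the proof-of-loss period.
Adding 21 calendar days to July 29, 2023 gives August 19, 2023, which is the last day of the investigation period.
The last day of the notice period: August 19, 2023 + 36 days = September 24, 2023.
From Sunday, September 24, 2023, 15 business days (Sep 25, Sep 26, Sep 27, Sep 28, …, Oct 11, Oct 12, Oct 13, skipping weekends) brings us to Friday, October 13, 2023, which is the date payment becomes effective.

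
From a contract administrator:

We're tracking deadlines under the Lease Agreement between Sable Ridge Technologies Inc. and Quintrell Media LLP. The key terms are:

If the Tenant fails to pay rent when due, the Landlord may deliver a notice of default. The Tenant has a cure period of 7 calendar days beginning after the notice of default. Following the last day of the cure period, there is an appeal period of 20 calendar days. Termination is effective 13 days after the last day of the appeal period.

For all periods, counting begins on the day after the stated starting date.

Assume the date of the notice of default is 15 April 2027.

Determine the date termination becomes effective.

25 May 2027

The last day of the cure period: 15 April 2027 + 7 days = 22 April 2027.
The last day of the appeal period: 20 calendar days after 22 April 2027 is 12 May 2027.
Adding 13 calendar days to 12 May 2027 gives 25 May 2027, which is the date termination becomes effective.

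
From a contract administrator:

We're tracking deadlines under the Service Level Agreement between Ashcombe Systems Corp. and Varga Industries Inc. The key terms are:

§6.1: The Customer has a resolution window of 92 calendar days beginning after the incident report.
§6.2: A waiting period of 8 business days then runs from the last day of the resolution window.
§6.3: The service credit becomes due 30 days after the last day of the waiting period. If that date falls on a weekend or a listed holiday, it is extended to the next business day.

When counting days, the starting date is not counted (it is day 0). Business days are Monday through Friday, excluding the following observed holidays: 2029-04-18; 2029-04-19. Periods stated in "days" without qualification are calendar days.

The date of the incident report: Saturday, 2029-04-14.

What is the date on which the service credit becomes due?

The last day of the resolution window: 92 calendar days after 2029-04-14 is 2029-07-15.
The last day of the waiting period: 8 business days after Sunday, 2029-07-15, skipping weekends — Jul 16, Jul 17, Jul 18, Jul 19, Jul 20, Jul 23, Jul 24, Jul 25 — lands on Wednesday, 2029-07-25.
The date on which the service credit becomes due: 2029-07-25 + 30 days = 2029-08-24. 2029-08-24 is a Friday and is not a listed holiday, so no roll-forward applies.

2029-08-24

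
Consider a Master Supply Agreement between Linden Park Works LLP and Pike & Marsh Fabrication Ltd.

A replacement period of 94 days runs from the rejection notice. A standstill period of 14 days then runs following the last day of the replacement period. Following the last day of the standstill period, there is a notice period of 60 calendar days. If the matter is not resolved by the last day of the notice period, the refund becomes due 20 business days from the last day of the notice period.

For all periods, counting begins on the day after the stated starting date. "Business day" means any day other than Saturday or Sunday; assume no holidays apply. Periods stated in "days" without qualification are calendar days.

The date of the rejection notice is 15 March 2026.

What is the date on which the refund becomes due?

The last day of the replacement period: 94 calendar days after 15 March 2026 is 17 June 2026.
Adding 14 calendar days to 17 June 2026 gives 1 July 2026, which is the last day of the standstill period.
The last day of the notice period: 1 July 2026 + 60 days = 30 August 2026.
The date on which the refund becomes due: 20 business days after Sunday, 30 August 2026, skipping weekends — Aug 31, Sep 1, Sep 2, Sep 3, …, Sep 23, Sep 24, Sep 25 — lands on Friday, 25 September 2026.

25 September 2026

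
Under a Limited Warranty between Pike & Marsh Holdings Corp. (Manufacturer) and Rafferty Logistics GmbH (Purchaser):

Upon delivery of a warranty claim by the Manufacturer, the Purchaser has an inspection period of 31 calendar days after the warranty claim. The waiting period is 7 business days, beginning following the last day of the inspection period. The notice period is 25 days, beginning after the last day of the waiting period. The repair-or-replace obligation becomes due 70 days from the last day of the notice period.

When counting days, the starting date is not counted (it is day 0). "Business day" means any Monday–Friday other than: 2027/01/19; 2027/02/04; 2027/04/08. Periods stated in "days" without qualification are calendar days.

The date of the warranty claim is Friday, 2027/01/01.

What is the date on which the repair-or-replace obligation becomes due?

2027/05/17

Adding 31 calendar days to 2027/01/01 gives 2027/02/01, which is the last day of the inspection period.
From Monday, 2027/02/01, 7 business days (Feb 2, Feb 3, Feb 5, Feb 8, Feb 9, Feb 10, Feb 11, skipping weekends and the listed holiday on Feb 4) brings us to Thursday, 2027/02/11, which is the last day of the waiting period.
Adding 25 calendar days to 2027/02/11 gives 2027/03/08, which is the last day of the notice period.
The date on which the repair-or-replace obligation becomes due: 2027/03/08 + 70 days = 2027/05/17.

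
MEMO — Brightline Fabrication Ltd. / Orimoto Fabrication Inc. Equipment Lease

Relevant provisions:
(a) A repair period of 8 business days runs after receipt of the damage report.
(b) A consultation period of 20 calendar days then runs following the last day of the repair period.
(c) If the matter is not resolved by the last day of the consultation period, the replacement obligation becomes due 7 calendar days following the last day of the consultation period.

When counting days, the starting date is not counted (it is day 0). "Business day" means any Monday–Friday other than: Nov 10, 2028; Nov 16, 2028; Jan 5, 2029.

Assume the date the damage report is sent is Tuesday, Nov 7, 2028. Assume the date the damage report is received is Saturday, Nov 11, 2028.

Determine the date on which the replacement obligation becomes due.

From Saturday, Nov 11, 2028, 8 business days (Nov 13, Nov 14, Nov 15, Nov 17, Nov 20, Nov 21, Nov 22, Nov 23, skipping weekends and the listed holiday on Nov 16) brings us to Thursday, Nov 23, 2028, which is the last day of the repair period.
Adding 20 calendar days to Nov 23, 2028 gives Dec 13, 2028, which is the last day of the consultation period.
The date on which the replacement obligation becomes due: Dec 13, 2028 + 7 days = Dec 20, 2028.

Dec 20, 2028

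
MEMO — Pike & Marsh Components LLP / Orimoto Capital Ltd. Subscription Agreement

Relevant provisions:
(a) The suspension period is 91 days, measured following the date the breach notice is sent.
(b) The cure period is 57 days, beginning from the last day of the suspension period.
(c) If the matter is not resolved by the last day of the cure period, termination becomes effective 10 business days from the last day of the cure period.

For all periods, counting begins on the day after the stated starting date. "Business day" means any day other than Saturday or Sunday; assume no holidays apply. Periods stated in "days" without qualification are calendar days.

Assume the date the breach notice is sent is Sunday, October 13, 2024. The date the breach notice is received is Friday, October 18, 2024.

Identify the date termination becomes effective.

March 24, 2025

The last day of the suspension period: October 13, 2024 + 91 days = January 12, 2025.
The last day of the cure period: January 12, 2025 + 57 days = March 10, 2025.
The date termination becomes effective: 10 business days after Monday, March 10, 2025, skipping weekends — Mar 11, Mar 12, Mar 13, Mar 14, Mar 17, Mar 18, Mar 19, Mar 20, Mar 21, Mar 24 — lands on Monday, March 24, 2025.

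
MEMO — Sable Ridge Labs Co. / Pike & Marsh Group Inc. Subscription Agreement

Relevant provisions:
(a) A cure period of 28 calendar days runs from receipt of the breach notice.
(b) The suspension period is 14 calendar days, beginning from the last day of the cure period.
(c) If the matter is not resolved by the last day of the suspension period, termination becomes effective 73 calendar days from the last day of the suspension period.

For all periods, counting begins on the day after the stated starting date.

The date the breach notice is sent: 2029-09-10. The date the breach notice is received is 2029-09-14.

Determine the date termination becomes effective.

The last day of the cure period: 2029-09-14 + 28 days = 2029-10-12.
Adding 14 calendar days to 2029-10-12 gives 2029-10-26, which is the last day of the suspension period.
Adding 73 calendar days to 2029-10-26 gives 2030-01-07, which is the date termination becomes effective.

2030-01-07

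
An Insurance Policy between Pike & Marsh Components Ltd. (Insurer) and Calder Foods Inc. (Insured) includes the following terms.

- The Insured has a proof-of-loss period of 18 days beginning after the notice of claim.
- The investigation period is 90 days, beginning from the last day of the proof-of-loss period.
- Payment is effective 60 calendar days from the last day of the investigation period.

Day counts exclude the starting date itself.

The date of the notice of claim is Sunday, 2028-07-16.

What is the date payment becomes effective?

2028-12-31

The last day of the proof-of-loss period: 18 calendar days after 2028-07-16 is 2028-08-03.
Adding 90 calendar days to 2028-08-03 gives 2028-11-01, which is the last day of the investigation period.
The date payment becomes effective: 2028-11-01 + 60 days = 2028-12-31.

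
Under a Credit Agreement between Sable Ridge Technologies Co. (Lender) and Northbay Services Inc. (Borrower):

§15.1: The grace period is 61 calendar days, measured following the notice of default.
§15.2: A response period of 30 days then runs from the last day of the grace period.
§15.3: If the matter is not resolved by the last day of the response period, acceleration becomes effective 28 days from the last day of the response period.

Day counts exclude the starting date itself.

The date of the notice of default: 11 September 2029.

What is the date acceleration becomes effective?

The last day of the grace period: 11 September 2029 + 61 days = 11 November 2029.
The last day of the response period: 11 November 2029 + 30 days = 11 December 2029.
Adding 28 calendar days to 11 December 2029 gives 8 January 2030, which is the date acceleration becomes effective.

8 January 2030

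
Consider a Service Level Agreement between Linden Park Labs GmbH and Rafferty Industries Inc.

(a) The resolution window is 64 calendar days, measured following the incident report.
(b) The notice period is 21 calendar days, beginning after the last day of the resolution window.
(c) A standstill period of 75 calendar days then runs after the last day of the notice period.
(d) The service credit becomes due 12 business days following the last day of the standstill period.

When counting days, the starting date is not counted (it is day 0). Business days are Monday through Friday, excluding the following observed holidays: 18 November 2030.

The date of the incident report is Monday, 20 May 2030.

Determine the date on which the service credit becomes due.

12 November 2030

Adding 64 calendar days to 20 May 2030 gives 23 July 2030, which is the last day of the resolution window.
The last day of the notice period: 21 calendar days after 23 July 2030 is 13 August 2030.
Adding 75 calendar days to 13 August 2030 gives 27 October 2030, which is the last day of the standstill period.
The date on which the service credit becomes due: counting 12 business days from Sunday, 27 October 2030 (Oct 28, Oct 29, Oct 30, Oct 31, …, Nov 8, Nov 11, Nov 12, skipping weekends) reaches Tuesday, 12 November 2030.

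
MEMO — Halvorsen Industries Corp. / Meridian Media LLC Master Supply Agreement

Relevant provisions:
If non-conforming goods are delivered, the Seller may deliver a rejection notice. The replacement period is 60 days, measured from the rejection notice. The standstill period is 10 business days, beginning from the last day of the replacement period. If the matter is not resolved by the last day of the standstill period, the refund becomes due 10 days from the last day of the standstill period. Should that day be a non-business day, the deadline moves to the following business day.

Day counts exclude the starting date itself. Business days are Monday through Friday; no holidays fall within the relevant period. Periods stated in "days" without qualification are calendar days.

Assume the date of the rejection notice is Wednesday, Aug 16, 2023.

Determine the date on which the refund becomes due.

The last day of the replacement period: Aug 16, 2023 + 60 days = Oct 15, 2023.
From Sunday, Oct 15, 2023, 10 business days (Oct 16, Oct 17, Oct 18, Oct 19, Oct 20, Oct 23, Oct 24, Oct 25, Oct 26, Oct 27, skipping weekends) brings us to Friday, Oct 27, 2023, which is the last day of the standstill period.
Adding 10 calendar days to Oct 27, 2023 gives Nov 6, 2023, which is the date on which the refund becomes due. Nov 6, 2023 is a Monday, so no roll-forward applies.

Nov 6, 2023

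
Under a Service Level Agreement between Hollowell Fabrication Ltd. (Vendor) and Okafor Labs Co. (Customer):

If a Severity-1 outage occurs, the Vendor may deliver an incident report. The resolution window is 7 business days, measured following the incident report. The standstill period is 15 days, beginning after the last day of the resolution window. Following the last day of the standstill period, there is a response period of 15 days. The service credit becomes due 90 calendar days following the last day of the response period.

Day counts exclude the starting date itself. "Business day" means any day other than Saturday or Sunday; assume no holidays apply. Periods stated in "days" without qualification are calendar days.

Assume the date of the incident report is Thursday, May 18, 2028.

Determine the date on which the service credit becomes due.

From Thursday, May 18, 2028, 7 business days (May 19, May 22, May 23, May 24, May 25, May 26, May 29, skipping weekends) brings us to Monday, May 29, 2028, which is the last day of the resolution window.
Adding 15 calendar days to May 29, 2028 gives Jun 13, 2028, which is the last day of the standstill period.
The last day of the response period: Jun 13, 2028 + 15 days = Jun 28, 2028.
Adding 90 calendar days to Jun 28, 2028 gives Sep 26, 2028, which is the date on which the service credit becomes due.

Sep 26, 2028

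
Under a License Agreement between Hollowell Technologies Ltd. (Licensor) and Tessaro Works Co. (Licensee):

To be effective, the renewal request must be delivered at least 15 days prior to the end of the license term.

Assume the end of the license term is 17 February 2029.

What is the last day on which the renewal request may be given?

2 February 2029

Counting back 15 calendar days from 17 February 2029 gives 2 February 2029.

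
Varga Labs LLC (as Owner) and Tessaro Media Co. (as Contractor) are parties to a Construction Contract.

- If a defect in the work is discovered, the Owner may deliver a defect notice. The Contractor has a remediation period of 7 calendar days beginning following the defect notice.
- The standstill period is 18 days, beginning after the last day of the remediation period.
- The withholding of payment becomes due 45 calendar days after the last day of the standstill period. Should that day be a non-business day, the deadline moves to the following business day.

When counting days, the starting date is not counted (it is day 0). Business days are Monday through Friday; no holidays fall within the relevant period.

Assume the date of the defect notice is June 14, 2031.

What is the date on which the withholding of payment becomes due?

The last day of the remediation period: 7 calendar days after June 14, 2031 is June 21, 2031.
The last day of the standstill period: June 21, 2031 + 18 days = July 9, 2031.
The date on which the withholding of payment becomes due: July 9, 2031 + 45 days = August 23, 2031. That falls on a Saturday, so it rolls to the next business day, Monday, August 25, 2031.

August 25, 2031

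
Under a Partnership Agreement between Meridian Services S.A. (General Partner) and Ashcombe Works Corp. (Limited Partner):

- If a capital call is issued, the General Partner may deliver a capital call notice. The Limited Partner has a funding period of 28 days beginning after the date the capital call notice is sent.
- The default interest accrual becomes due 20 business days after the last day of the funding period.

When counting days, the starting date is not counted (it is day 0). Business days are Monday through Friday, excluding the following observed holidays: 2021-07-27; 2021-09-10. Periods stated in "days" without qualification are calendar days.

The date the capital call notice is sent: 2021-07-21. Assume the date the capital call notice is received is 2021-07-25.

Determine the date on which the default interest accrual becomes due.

Adding 28 calendar days to 2021-07-21 gives 2021-08-18, which is the last day of the funding period.
The date on which the default interest accrual becomes due: counting 20 business days from Wednesday, 2021-08-18 (Aug 19, Aug 20, Aug 23, Aug 24, …, Sep 14, Sep 15, Sep 16, skipping weekends and the listed holiday on Sep 10) reaches Thursday, 2021-09-16.

2021-09-16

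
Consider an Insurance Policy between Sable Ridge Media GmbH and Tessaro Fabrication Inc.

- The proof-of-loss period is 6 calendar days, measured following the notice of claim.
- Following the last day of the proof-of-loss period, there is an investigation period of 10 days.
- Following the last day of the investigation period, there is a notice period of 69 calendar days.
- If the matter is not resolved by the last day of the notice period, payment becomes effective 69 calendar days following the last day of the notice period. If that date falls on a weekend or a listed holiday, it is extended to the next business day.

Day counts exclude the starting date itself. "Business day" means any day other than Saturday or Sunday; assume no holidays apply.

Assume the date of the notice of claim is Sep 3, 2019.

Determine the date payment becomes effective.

Feb 4, 2020

The last day of the proof-of-loss period: Sep 3, 2019 + 6 days = Sep 9, 2019.
The last day of the investigation period: Sep 9, 2019 + 10 days = Sep 19, 2019.
Adding 69 calendar days to Sep 19, 2019 gives Nov 27, 2019, which is the last day of the notice period.
Adding 69 calendar days to Nov 27, 2019 gives Feb 4, 2020, which is the date payment becomes effective. Feb 4, 2020 is a Tuesday, so no roll-forward applies.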